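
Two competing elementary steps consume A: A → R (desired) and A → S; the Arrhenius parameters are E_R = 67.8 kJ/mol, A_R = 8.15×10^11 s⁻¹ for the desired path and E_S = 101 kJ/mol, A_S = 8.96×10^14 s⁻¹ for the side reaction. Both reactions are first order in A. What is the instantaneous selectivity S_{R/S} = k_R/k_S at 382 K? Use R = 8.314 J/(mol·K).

31.5

Since both paths have the same order in A, the concentration cancels and S_{R/S} = k_R/k_S = (A_R/A_S)·exp[(E_S−E_R)/(RT)].
(E_S−E_R)/(RT) = (101−67.8)×10³/(8.314×382) = 33200/3176 = 10.45.
k_R/k_S = (8.15×10^11/8.96×10^14)·exp(10.45) = 9.096×10^-4 × 34668 = 31.5.
Since E_R < E_S, lowering the temperature improves selectivity toward R.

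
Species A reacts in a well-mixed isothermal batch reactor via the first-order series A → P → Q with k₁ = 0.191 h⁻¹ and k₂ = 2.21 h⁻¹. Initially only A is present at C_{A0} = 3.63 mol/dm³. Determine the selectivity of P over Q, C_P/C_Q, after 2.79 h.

The intermediate concentration in a first-order A→B→C sequence is C_P = k₁C_{A0}(e^(−k₁t) − e^(−k₂t))/(k₂−k₁).
e^(−k₁t) = e^(−0.191×2.79) = e^(−0.5329) = 0.5869; e^(−k₂t) = e^(−6.166) = 0.002100.
C_P = 0.191×3.63/(2.21−0.191) × (0.5869−0.002100) = 0.3434×0.5848 = 0.2008 mol/dm³.
C_A = C_{A0}e^(−k₁t) = 2.130 mol/dm³, so C_Q = C_{A0}−C_A−C_P = 1.299 mol/dm³; C_P/C_Q = 0.155.

0.155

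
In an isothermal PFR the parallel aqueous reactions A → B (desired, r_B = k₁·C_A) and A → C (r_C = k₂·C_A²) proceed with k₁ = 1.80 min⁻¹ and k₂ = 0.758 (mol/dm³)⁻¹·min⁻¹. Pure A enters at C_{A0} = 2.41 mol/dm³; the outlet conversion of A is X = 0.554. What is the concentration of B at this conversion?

0.777 mol/dm³

C_A = C_{A0}(1−X) = 1.075 mol/dm³.
Along a PFR/batch, dC_B/dC_A = −r_B/(r_B+r_C) = −k₁/(k₁+k₂·C_A).
Integrating from C_{A0} to C_A: C_B = (1.80/0.758)·ln[(1.80+0.758·2.41)/(1.80+0.758·1.07)] = 2.375·ln(3.627/2.615) = 0.7769 mol/dm³.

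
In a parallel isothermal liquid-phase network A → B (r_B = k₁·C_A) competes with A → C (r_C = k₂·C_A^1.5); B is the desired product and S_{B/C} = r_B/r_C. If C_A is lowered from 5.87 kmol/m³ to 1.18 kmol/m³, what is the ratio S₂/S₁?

2.23

S_{B/C} = (k₁/k₂)·C_A^-0.5, so S₂/S₁ = (C_{A,2}/C_{A,1})^-0.5.
= (1.18/5.87)^(-0.5) = (0.2010)^(-0.5) = 2.23.
Selectivity toward B rises as C_A falls — low-concentration operation is favoured.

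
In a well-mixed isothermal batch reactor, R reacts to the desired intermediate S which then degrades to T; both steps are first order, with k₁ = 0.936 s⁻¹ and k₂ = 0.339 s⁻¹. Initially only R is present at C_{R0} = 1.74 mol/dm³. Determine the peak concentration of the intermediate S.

0.977 mol/dm³

At the optimum, C_{S,max}/C_{R0} = (k₁/k₂)^[k₂/(k₂−k₁)].
= (0.936/0.339)^(0.339/(0.339−0.936)) = (2.761)^(-0.5678) = 0.5617.
C_{S,max} = 0.5617×1.74 = 0.977 mol/dm³.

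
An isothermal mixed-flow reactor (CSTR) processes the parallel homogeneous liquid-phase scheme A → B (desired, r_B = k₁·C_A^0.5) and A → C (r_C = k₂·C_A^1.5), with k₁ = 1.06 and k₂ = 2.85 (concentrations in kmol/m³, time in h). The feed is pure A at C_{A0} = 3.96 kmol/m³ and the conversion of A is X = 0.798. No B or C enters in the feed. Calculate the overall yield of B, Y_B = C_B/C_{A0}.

Exit C_A = C_{A0}(1−X) = 3.96×0.202 = 0.7999 kmol/m³.
Rates in a CSTR are evaluated at the outlet concentration: r_B = 1.06×0.7999^0.5 = 0.9480, r_C = 2.85×0.7999^1.5 = 2.039.
Fraction of consumed A going to B: r_B/(r_B+r_C) = 0.3174.
C_B = 0.3174·C_{A0}·X = 0.3174×3.96×0.798 = 1.00 kmol/m³; Y_B = C_B/C_{A0} = 0.253.

0.253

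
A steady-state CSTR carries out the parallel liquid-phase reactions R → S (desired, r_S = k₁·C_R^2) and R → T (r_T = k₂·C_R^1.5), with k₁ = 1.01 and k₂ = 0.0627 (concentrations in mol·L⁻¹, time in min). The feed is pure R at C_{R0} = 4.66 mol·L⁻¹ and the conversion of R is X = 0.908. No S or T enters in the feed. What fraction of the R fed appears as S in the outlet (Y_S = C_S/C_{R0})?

0.829

Exit C_R = C_{R0}(1−X) = 4.66×0.0920 = 0.4287 mol·L⁻¹.
A CSTR operates uniformly at the exit composition, giving r_S = 0.1856 and r_T = 0.01760 (each k·C_R^n at C_R = 0.4287).
Fraction of consumed R going to S: r_S/(r_S+r_T) = 0.9134.
C_S = 0.9134·C_{R0}·X = 0.9134×4.66×0.908 = 3.86 mol·L⁻¹; Y_S = C_S/C_{R0} = 0.829.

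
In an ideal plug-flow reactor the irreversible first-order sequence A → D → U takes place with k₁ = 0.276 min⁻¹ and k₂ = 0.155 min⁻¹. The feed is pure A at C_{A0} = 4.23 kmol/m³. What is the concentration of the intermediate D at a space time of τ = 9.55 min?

Solving the coupled first-order balances gives C_D(τ) = [k₁/(k₂−k₁)]·C_{A0}·(e^(−k₁τ) − e^(−k₂τ)).
e^(−k₁τ) = e^(−0.276×9.55) = e^(−2.636) = 0.07166; e^(−k₂τ) = e^(−1.480) = 0.2276.
C_D = 0.276×4.23/(0.155−0.276) × (0.07166−0.2276) = (-9.649)×(-0.1559) = 1.504 kmol/m³.

1.50 kmol/m³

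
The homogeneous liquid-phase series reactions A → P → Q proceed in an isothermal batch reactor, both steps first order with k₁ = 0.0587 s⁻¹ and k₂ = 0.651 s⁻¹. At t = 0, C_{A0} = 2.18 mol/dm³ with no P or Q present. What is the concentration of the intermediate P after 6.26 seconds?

The intermediate concentration in a first-order A→B→C sequence is C_P = k₁C_{A0}(e^(−k₁t) − e^(−k₂t))/(k₂−k₁).
e^(−k₁t) = e^(−0.0587×6.26) = e^(−0.3675) = 0.6925; e^(−k₂t) = e^(−4.075) = 0.01699.
C_P = 0.0587×2.18/(0.651−0.0587) × (0.6925−0.01699) = 0.2160×0.6755 = 0.1459 mol/dm³.

0.146 mol/dm³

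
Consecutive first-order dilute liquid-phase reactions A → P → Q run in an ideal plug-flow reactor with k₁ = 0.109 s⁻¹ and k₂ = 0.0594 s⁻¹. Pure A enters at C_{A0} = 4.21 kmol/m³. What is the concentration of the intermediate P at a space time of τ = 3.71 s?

1.25 kmol/m³

For first-order series with pure A initially, C_P(τ) = k₁C_{A0}/(k₂−k₁)·(e^(−k₁τ) − e^(−k₂τ)).
e^(−k₁τ) = e^(−0.109×3.71) = e^(−0.4044) = 0.6674; e^(−k₂τ) = e^(−0.2204) = 0.8022.
C_P = 0.109×4.21/(0.0594−0.109) × (0.6674−0.8022) = (-9.252)×(-0.1348) = 1.247 kmol/m³.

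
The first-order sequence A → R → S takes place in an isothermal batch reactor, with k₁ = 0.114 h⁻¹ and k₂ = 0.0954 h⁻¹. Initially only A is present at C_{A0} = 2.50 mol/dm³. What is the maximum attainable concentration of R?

1.00 mol/dm³

For a first-order series the maximum intermediate yield is C_{R,max}/C_{A0} = (k₁/k₂)^[k₂/(k₂−k₁)].
= (0.114/0.0954)^(0.0954/(0.0954−0.114)) = (1.195)^(-5.129) = 0.4011.
C_{R,max} = 0.4011×2.50 = 1.00 mol/dm³.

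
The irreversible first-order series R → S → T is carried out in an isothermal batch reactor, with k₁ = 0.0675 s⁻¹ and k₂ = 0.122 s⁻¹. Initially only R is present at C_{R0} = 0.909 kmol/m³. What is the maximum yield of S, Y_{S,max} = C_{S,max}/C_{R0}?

0.266

At the optimum, C_{S,max}/C_{R0} = (k₁/k₂)^[k₂/(k₂−k₁)].
= (0.0675/0.122)^(0.122/(0.122−0.0675)) = (0.5533)^(2.239) = 0.2658.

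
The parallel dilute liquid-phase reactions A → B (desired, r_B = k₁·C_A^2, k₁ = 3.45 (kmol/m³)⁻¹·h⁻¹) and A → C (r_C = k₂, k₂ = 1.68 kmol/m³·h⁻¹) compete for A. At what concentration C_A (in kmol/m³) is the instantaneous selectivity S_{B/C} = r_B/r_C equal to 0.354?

0.415 kmol/m³

S_{B/C} = (k₁/k₂)·C_A^2 ⇒ C_A = (S·k₂/k₁)^(0.5).
= (0.354×1.68/3.45)^(0.5) = (0.1724)^(0.5) = 0.415 kmol/m³.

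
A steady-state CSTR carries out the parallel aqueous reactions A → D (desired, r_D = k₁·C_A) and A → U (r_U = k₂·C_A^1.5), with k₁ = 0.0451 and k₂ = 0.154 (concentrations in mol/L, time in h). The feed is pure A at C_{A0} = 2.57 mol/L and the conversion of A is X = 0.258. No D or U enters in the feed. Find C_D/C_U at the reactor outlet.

0.212

Exit C_A = C_{A0}(1−X) = 2.57×0.742 = 1.907 mol/L.
In a CSTR the entire volume is at exit conditions, so r_D = 0.0451×1.907 = 0.08600 and r_U = 0.154×1.907^1.5 = 0.4055.
Overall selectivity = C_D/C_U = r_Dτ/(r_Uτ) = r_D/r_U = 0.212.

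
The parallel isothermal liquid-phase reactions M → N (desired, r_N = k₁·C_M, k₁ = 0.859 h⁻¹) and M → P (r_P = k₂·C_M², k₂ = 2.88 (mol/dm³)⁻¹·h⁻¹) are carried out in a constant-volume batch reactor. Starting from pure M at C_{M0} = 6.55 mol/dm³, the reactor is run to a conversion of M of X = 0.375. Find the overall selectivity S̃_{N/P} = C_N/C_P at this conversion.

C_M = C_{M0}(1−X) = 4.094 mol/dm³.
Along a PFR/batch, dC_N/dC_M = −r_N/(r_N+r_P) = −k₁/(k₁+k₂·C_M).
Integrating from C_{M0} to C_M: C_N = (0.859/2.88)·ln[(0.859+2.88·6.55)/(0.859+2.88·4.09)] = 0.2983·ln(19.72/12.65) = 0.1325 mol/dm³.
C_P = (C_{M0}−C_M)−C_N = 2.324 mol/dm³; S̃_{N/P} = 0.1325/2.324 = 0.0570.

0.0570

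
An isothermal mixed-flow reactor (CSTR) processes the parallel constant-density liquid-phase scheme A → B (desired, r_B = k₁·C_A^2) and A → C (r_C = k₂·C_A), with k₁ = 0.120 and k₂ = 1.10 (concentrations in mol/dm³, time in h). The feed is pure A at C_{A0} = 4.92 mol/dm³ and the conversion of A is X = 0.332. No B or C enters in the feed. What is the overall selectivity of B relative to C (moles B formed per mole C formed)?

Exit C_A = C_{A0}(1−X) = 4.92×0.668 = 3.287 mol/dm³.
In a CSTR the entire volume is at exit conditions, so r_B = 0.120×3.287^2 = 1.296 and r_C = 1.10×3.287 = 3.615.
Overall selectivity = C_B/C_C = r_Bτ/(r_Cτ) = r_B/r_C = 0.359.

0.359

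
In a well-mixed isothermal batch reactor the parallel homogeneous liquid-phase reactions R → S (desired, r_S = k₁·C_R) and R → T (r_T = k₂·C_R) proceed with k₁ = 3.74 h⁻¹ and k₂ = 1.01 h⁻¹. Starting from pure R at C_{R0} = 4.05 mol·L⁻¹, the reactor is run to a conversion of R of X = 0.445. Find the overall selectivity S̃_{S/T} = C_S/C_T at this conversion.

3.70

C_R = C_{R0}(1−X) = 2.248 mol·L⁻¹.
Both paths are first order in R, so the instantaneous fraction to S is constant: dC_S/d(−C_R) = k₁/(k₁+k₂) = 0.7874.
C_S = 0.7874·(C_{R0}−C_R) = 0.7874×1.802 = 1.42 mol·L⁻¹.
C_T = (C_{R0}−C_R)−C_S = 0.3832 mol·L⁻¹; S̃_{S/T} = 1.419/0.3832 = 3.70.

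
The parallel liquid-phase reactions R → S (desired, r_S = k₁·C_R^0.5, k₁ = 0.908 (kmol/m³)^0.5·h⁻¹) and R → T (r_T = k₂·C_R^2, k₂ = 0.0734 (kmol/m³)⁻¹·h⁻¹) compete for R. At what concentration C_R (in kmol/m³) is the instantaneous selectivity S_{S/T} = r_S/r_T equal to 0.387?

10.1 kmol/m³

S_{S/T} = (k₁/k₂)·C_R^-1.5 ⇒ C_R = (S·k₂/k₁)^(1/(-1.5)).
= (0.387×0.0734/0.908)^(-0.6667) = (0.03128)^(-0.6667) = 10.1 kmol/m³.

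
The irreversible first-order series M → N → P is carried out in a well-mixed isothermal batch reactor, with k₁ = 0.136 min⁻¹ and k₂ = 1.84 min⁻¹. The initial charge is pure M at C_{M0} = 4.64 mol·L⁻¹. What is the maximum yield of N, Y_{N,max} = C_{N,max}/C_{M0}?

At the optimum, C_{N,max}/C_{M0} = (k₁/k₂)^[k₂/(k₂−k₁)].
= (0.136/1.84)^(1.84/(1.84−0.136)) = (0.07391)^(1.080) = 0.06004.

0.0600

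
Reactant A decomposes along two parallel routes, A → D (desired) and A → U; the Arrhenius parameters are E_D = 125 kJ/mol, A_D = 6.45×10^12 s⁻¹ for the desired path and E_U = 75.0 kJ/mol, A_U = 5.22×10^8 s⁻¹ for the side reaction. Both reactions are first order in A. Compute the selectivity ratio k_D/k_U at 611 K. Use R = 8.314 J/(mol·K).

0.656

With equal orders, S_{D/U} = k_D/k_U = (A_D/A_U)·exp[(E_U−E_D)/(RT)].
(E_U−E_D)/(RT) = (75.0−125)×10³/(8.314×611) = -50000/5080 = -9.843.
k_D/k_U = (6.45×10^12/5.22×10^8)·exp(-9.843) = 12356 × 5.313×10^-5 = 0.656.
Since E_D > E_U, raising the temperature improves selectivity toward D.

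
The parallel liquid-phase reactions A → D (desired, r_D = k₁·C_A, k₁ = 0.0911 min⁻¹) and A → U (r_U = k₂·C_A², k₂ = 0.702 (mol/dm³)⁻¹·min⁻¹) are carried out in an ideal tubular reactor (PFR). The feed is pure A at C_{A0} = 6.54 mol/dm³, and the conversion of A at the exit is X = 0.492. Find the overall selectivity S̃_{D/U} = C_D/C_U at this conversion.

C_A = C_{A0}(1−X) = 3.322 mol/dm³.
Along a PFR/batch, dC_D/dC_A = −r_D/(r_D+r_U) = −k₁/(k₁+k₂·C_A).
Integrating from C_{A0} to C_A: C_D = (0.0911/0.702)·ln[(0.0911+0.702·6.54)/(0.0911+0.702·3.32)] = 0.1298·ln(4.682/2.423) = 0.08547 mol/dm³.
C_U = (C_{A0}−C_A)−C_D = 3.132 mol/dm³; S̃_{D/U} = 0.08547/3.132 = 0.0273.

0.0273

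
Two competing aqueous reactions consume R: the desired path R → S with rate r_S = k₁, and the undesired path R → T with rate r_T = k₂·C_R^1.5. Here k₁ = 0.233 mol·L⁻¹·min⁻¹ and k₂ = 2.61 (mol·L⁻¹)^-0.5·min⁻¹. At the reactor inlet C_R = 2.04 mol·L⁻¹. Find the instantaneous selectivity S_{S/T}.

0.0306

S_{S/T} = r_S/r_T = (k₁)/(k₂·C_R^1.5) = (k₁/k₂)·C_R^-1.5.
= (0.233) / (2.61×2.040^1.5) = 0.2330/7.605 = 0.0306.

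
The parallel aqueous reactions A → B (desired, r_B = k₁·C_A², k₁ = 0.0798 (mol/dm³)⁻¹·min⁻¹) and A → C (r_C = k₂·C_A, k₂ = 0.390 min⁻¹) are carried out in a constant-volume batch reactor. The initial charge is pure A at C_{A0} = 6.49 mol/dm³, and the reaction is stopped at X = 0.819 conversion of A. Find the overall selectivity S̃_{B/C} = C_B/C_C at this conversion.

C_A = C_{A0}(1−X) = 1.175 mol/dm³.
Along a PFR/batch, dC_C/dC_A = −r_C/(r_B+r_C) = −k₂/(k₂+k₁·C_A).
Integrating from C_{A0} to C_A: C_C = (0.390/0.0798)·ln[(0.390+0.0798·6.49)/(0.390+0.0798·1.17)] = 4.887·ln(0.9079/0.4837) = 3.077 mol/dm³.
Then C_B = (C_{A0}−C_A) − C_C = 5.315 − 3.077 = 2.238 mol/dm³.
S̃_{B/C} = C_B/C_C = 2.238/3.077 = 0.727.

0.727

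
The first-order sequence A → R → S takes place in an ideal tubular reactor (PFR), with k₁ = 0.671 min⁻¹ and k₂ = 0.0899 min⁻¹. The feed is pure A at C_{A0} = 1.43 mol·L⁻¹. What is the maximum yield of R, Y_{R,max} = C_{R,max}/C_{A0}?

For a first-order series the maximum intermediate yield is C_{R,max}/C_{A0} = (k₁/k₂)^[k₂/(k₂−k₁)].
= (0.671/0.0899)^(0.0899/(0.0899−0.671)) = (7.464)^(-0.1547) = 0.7327.

0.733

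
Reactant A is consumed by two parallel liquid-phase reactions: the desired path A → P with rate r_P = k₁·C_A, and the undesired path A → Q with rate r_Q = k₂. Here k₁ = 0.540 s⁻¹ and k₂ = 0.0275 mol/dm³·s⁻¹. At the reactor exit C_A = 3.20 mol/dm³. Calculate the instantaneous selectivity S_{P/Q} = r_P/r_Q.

S_{P/Q} = r_P/r_Q = (k₁·C_A)/(k₂) = (k₁/k₂)·C_A.
= (0.540×3.200) / (0.0275) = 1.728/0.02750 = 62.8.
Since the desired path is higher order in A, keeping C_A high (PFR or concentrated feed) favours P.

62.8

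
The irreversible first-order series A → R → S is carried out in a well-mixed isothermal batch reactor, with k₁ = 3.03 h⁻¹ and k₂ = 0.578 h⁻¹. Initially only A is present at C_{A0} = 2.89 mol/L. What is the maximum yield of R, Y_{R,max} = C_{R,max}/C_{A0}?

For a first-order series the maximum intermediate yield is C_{R,max}/C_{A0} = (k₁/k₂)^[k₂/(k₂−k₁)].
= (3.03/0.578)^(0.578/(0.578−3.03)) = (5.242)^(-0.2357) = 0.6767.

0.677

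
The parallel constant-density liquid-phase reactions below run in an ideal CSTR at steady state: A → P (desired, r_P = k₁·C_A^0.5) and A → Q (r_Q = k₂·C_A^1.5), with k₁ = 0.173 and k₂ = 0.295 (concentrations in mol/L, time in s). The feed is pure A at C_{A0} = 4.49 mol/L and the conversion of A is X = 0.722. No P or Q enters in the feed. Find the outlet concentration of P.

Exit C_A = C_{A0}(1−X) = 4.49×0.278 = 1.248 mol/L.
A CSTR operates uniformly at the exit composition, giving r_P = 0.1933 and r_Q = 0.4114 (each k·C_A^n at C_A = 1.248).
Fraction of consumed A going to P: r_P/(r_P+r_Q) = 0.3196.
C_P = 0.3196·C_{A0}·X = 0.3196×4.49×0.722 = 1.04 mol/L.

1.04 mol/L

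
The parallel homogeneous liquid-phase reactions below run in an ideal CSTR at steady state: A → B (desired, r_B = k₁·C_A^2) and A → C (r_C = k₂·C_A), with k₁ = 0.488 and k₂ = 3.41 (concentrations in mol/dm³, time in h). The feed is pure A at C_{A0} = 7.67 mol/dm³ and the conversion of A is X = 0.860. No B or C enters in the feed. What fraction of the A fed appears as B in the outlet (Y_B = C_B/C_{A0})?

0.115

Exit C_A = C_{A0}(1−X) = 7.67×0.140 = 1.074 mol/dm³.
Rates in a CSTR are evaluated at the outlet concentration: r_B = 0.488×1.074^2 = 0.5627, r_C = 3.41×1.074 = 3.662.
Fraction of consumed A going to B: r_B/(r_B+r_C) = 0.1332.
C_B = 0.1332·C_{A0}·X = 0.1332×7.67×0.860 = 0.879 mol/dm³; Y_B = C_B/C_{A0} = 0.115.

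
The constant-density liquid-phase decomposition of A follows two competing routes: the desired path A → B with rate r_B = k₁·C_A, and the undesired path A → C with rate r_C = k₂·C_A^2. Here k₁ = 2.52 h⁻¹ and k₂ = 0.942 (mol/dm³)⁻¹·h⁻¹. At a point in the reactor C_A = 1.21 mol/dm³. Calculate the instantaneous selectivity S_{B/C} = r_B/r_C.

S_{B/C} = r_B/r_C = (k₁·C_A)/(k₂·C_A^2) = (k₁/k₂)·C_A⁻¹.
= (2.52×1.210) / (0.942×1.210^2) = 3.049/1.379 = 2.21.

2.21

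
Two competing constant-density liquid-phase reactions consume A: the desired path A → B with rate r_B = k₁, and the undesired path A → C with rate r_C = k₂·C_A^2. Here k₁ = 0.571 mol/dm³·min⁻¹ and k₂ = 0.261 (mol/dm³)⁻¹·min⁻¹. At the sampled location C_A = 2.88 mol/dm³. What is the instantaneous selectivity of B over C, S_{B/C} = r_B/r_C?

0.264

S_{B/C} = r_B/r_C = (k₁)/(k₂·C_A^2) = (k₁/k₂)·C_A^-2.
= (0.571) / (0.261×2.880^2) = 0.5710/2.165 = 0.264.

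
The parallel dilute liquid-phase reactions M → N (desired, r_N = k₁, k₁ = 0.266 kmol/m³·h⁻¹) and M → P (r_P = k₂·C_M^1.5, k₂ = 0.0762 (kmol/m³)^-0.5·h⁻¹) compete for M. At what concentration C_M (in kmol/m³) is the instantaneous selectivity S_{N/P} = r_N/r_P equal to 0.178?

7.27 kmol/m³

S_{N/P} = (k₁/k₂)·C_M^-1.5 ⇒ C_M = (S·k₂/k₁)^(1/(-1.5)).
= (0.178×0.0762/0.266)^(-0.6667) = (0.05099)^(-0.6667) = 7.27 kmol/m³.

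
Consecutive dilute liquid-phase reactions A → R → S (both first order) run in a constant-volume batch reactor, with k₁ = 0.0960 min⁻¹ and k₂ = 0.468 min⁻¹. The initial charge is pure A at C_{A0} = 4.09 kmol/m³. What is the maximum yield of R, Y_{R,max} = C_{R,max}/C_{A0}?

0.136

For a first-order series the maximum intermediate yield is C_{R,max}/C_{A0} = (k₁/k₂)^[k₂/(k₂−k₁)].
= (0.0960/0.468)^(0.468/(0.468−0.0960)) = (0.2051)^(1.258) = 0.1363.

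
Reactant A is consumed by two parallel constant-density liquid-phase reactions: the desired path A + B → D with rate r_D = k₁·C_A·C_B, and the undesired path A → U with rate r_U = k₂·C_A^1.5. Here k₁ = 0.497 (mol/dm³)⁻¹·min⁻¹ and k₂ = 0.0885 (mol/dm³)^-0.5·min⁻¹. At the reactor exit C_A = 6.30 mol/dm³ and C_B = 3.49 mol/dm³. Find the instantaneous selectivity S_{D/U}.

S_{D/U} = r_D/r_U = (k₁·C_A·C_B)/(k₂·C_A^1.5) = (k₁/k₂)·C_A^-0.5·C_B.
= (0.497×6.300×3.490) / (0.0885×6.300^1.5) = 10.93/1.399 = 7.81.
The undesired path is higher order in A, so low C_A (CSTR or dilute feed) favours D.

7.81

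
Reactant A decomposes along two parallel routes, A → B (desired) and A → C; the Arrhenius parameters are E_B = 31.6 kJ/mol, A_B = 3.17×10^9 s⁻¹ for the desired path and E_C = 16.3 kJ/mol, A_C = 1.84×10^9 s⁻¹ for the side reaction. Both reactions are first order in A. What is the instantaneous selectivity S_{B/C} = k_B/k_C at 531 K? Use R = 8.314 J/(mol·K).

0.0538

k_B/k_C = (A_B/A_C)·exp[−(E_B−E_C)/(RT)] = (A_B/A_C)·exp[(E_C−E_B)/(RT)].
(E_C−E_B)/(RT) = (16.3−31.6)×10³/(8.314×531) = -15300/4415 = -3.466.
k_B/k_C = (3.17×10^9/1.84×10^9)·exp(-3.466) = 1.723 × 0.03125 = 0.0538.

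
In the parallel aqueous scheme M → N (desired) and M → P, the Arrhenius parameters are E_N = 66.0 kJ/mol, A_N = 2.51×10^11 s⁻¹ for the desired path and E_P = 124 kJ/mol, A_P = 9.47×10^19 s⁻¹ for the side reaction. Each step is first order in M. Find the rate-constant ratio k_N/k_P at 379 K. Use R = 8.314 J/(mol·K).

0.261

Since both paths have the same order in M, the concentration cancels and S_{N/P} = k_N/k_P = (A_N/A_P)·exp[(E_P−E_N)/(RT)].
(E_P−E_N)/(RT) = (124−66.0)×10³/(8.314×379) = 58000/3151 = 18.41.
k_N/k_P = (2.51×10^11/9.47×10^19)·exp(18.41) = 2.650×10^-9 × 9.862×10^7 = 0.261.
Since E_N < E_P, lowering the temperature improves selectivity toward N.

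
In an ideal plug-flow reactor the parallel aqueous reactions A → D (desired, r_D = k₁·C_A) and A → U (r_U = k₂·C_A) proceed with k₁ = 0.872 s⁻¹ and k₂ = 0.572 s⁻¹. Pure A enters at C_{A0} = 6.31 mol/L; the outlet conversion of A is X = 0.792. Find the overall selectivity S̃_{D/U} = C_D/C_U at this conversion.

1.52

C_A = C_{A0}(1−X) = 1.312 mol/L.
Both paths are first order in A, so the instantaneous fraction to D is constant: dC_D/d(−C_A) = k₁/(k₁+k₂) = 0.6039.
C_D = 0.6039·(C_{A0}−C_A) = 0.6039×4.998 = 3.02 mol/L.
C_U = (C_{A0}−C_A)−C_D = 1.980 mol/L; S̃_{D/U} = 3.018/1.980 = 1.52.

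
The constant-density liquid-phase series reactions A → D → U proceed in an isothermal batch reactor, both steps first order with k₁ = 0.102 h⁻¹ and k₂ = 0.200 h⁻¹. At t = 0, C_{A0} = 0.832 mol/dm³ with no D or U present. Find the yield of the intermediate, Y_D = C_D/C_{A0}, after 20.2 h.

0.114

The intermediate concentration in a first-order A→B→C sequence is C_D = k₁C_{A0}(e^(−k₁t) − e^(−k₂t))/(k₂−k₁).
e^(−k₁t) = e^(−0.102×20.2) = e^(−2.060) = 0.1274; e^(−k₂t) = e^(−4.040) = 0.01760.
C_D = 0.102×0.832/(0.200−0.102) × (0.1274−0.01760) = 0.8660×0.1098 = 0.09509 mol/dm³.
Y_D = C_D/C_{A0} = 0.09509/0.832 = 0.114.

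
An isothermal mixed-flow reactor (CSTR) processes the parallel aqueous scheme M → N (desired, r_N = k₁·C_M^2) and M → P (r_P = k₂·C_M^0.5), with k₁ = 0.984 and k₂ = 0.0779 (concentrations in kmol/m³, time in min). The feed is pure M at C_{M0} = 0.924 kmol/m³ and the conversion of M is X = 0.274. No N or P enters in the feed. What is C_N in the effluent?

Exit C_M = C_{M0}(1−X) = 0.924×0.726 = 0.6708 kmol/m³.
Rates in a CSTR are evaluated at the outlet concentration: r_N = 0.984×0.6708^2 = 0.4428, r_P = 0.0779×0.6708^0.5 = 0.06380.
Fraction of consumed M going to N: r_N/(r_N+r_P) = 0.8741.
C_N = 0.8741·C_{M0}·X = 0.8741×0.924×0.274 = 0.221 kmol/m³.

0.221 kmol/m³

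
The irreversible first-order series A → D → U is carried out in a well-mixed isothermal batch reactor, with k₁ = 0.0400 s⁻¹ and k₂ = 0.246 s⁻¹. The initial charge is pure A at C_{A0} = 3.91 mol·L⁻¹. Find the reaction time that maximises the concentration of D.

8.82 s

The intermediate peaks when r₁ = r₂, i.e. k₁e^(−k₁t) = k₂e^(−k₂t), giving t_opt = ln(k₂/k₁)/(k₂−k₁).
= ln(0.246/0.0400)/(0.246−0.0400) = ln(6.150)/0.2060 = 1.816/0.2060 = 8.82 s.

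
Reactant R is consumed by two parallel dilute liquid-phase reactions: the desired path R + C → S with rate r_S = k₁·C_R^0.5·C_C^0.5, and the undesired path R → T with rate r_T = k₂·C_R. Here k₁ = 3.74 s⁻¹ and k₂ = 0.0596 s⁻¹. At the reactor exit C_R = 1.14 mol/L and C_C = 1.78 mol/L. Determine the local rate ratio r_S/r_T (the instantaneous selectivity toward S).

S_{S/T} = r_S/r_T = (k₁·C_R^0.5·C_C^0.5)/(k₂·C_R) = (k₁/k₂)·C_R^-0.5·C_C^0.5.
= (3.74×1.140^0.5×1.780^0.5) / (0.0596×1.140) = 5.328/0.06794 = 78.4.
The undesired path is higher order in R, so low C_R (CSTR or dilute feed) favours S.

78.4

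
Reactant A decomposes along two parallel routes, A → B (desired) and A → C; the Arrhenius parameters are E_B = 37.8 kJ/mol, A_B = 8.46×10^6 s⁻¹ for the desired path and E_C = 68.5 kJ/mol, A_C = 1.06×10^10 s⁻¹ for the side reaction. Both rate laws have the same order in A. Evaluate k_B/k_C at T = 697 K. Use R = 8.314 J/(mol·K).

0.160

Since both paths have the same order in A, the concentration cancels and S_{B/C} = k_B/k_C = (A_B/A_C)·exp[(E_C−E_B)/(RT)].
(E_C−E_B)/(RT) = (68.5−37.8)×10³/(8.314×697) = 30700/5795 = 5.298.
k_B/k_C = (8.46×10^6/1.06×10^10)·exp(5.298) = 7.981×10^-4 × 199.9 = 0.160.
Since E_B < E_C, lowering the temperature improves selectivity toward B.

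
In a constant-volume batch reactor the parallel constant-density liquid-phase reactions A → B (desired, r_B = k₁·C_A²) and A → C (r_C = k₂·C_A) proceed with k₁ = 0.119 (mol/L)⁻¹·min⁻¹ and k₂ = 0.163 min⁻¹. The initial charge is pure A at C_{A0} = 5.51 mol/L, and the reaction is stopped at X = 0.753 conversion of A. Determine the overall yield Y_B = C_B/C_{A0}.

C_A = C_{A0}(1−X) = 1.361 mol/L.
Along a PFR/batch, dC_C/dC_A = −r_C/(r_B+r_C) = −k₂/(k₂+k₁·C_A).
Integrating from C_{A0} to C_A: C_C = (0.163/0.119)·ln[(0.163+0.119·5.51)/(0.163+0.119·1.36)] = 1.370·ln(0.8187/0.3250) = 1.266 mol/L.
Then C_B = (C_{A0}−C_A) − C_C = 4.149 − 1.266 = 2.883 mol/L.
Y_B = C_B/C_{A0} = 2.883/5.51 = 0.523.

0.523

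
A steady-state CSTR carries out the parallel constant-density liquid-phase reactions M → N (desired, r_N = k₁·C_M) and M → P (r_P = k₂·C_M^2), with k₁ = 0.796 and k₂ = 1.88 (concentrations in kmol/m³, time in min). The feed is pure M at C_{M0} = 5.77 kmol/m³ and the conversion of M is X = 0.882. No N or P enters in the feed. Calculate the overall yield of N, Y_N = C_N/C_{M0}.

Exit C_M = C_{M0}(1−X) = 5.77×0.118 = 0.6809 kmol/m³.
A CSTR operates uniformly at the exit composition, giving r_N = 0.5420 and r_P = 0.8715 (each k·C_M^n at C_M = 0.6809).
Fraction of consumed M going to N: r_N/(r_N+r_P) = 0.3834.
C_N = 0.3834·C_{M0}·X = 0.3834×5.77×0.882 = 1.95 kmol/m³; Y_N = C_N/C_{M0} = 0.338.

0.338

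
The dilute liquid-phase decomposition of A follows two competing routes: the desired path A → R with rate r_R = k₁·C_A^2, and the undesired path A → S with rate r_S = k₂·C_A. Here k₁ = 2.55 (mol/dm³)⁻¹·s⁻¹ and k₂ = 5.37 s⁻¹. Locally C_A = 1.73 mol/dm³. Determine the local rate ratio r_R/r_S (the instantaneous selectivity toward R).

0.822

S_{R/S} = r_R/r_S = (k₁·C_A^2)/(k₂·C_A) = (k₁/k₂)·C_A.
= (2.55×1.730^2) / (5.37×1.730) = 7.632/9.290 = 0.822.
Since the desired path is higher order in A, keeping C_A high (PFR or concentrated feed) favours R.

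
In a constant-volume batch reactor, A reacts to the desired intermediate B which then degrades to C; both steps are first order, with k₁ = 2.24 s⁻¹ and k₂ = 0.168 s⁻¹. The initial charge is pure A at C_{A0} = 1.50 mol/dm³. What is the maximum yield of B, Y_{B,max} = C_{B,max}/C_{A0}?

0.811

Evaluating C_B at t_opt = ln(k₂/k₁)/(k₂−k₁) gives C_{B,max}/C_{A0} = (k₁/k₂)^[k₂/(k₂−k₁)].
= (2.24/0.168)^(0.168/(0.168−2.24)) = (13.33)^(-0.08108) = 0.8106.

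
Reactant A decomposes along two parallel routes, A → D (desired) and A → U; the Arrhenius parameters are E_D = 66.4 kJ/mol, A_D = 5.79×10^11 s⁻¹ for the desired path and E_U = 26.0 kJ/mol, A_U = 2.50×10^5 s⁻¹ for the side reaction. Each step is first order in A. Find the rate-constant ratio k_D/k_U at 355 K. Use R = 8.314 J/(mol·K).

With equal orders, S_{D/U} = k_D/k_U = (A_D/A_U)·exp[(E_U−E_D)/(RT)].
(E_U−E_D)/(RT) = (26.0−66.4)×10³/(8.314×355) = -40400/2951 = -13.69.
k_D/k_U = (5.79×10^11/2.50×10^5)·exp(-13.69) = 2.316×10^6 × 1.136×10^-6 = 2.63.
Since E_D > E_U, raising the temperature improves selectivity toward D.

2.63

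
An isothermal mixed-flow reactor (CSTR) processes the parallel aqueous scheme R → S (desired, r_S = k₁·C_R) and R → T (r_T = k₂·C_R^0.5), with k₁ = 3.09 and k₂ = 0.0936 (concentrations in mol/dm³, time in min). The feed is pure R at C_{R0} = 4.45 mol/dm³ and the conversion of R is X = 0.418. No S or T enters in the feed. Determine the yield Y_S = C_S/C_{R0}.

Exit C_R = C_{R0}(1−X) = 4.45×0.582 = 2.590 mol/dm³.
Rates in a CSTR are evaluated at the outlet concentration: r_S = 3.09×2.590 = 8.003, r_T = 0.0936×2.590^0.5 = 0.1506.
Fraction of consumed R going to S: r_S/(r_S+r_T) = 0.9815.
C_S = 0.9815·C_{R0}·X = 0.9815×4.45×0.418 = 1.83 mol/dm³; Y_S = C_S/C_{R0} = 0.410.

0.410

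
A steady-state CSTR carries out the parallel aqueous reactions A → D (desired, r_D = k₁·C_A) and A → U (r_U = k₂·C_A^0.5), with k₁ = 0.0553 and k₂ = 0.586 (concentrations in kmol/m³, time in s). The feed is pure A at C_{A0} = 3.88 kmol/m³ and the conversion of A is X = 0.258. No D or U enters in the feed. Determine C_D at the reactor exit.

Exit C_A = C_{A0}(1−X) = 3.88×0.742 = 2.879 kmol/m³.
In a CSTR the entire volume is at exit conditions, so r_D = 0.0553×2.879 = 0.1592 and r_U = 0.586×2.879^0.5 = 0.9943.
Fraction of consumed A going to D: r_D/(r_D+r_U) = 0.1380.
C_D = 0.1380·C_{A0}·X = 0.1380×3.88×0.258 = 0.138 kmol/m³.

0.138 kmol/m³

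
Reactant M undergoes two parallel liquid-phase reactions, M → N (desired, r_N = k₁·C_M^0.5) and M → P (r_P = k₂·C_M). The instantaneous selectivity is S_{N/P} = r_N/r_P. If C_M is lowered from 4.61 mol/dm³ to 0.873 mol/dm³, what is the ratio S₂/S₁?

S_{N/P} = (k₁/k₂)·C_M^-0.5, so S₂/S₁ = (C_{M,2}/C_{M,1})^-0.5.
= (0.873/4.61)^(-0.5) = (0.1894)^(-0.5) = 2.30.

2.30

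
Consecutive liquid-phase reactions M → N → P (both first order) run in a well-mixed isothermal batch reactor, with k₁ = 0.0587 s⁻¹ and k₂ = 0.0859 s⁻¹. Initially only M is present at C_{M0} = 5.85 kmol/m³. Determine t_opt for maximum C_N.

14.0 s

For first-order series the maximum of C_N occurs at t_opt = ln(k₂/k₁)/(k₂−k₁).
= ln(0.0859/0.0587)/(0.0859−0.0587) = ln(1.463)/0.02720 = 0.3807/0.02720 = 14.0 s.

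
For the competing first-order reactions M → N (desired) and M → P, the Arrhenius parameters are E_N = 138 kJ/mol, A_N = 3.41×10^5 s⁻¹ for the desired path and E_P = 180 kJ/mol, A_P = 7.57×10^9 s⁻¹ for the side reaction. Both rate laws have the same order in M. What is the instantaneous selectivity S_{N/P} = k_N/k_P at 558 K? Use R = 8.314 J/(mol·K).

0.385

k_N/k_P = (A_N/A_P)·exp[−(E_N−E_P)/(RT)] = (A_N/A_P)·exp[(E_P−E_N)/(RT)].
(E_P−E_N)/(RT) = (180−138)×10³/(8.314×558) = 42000/4639 = 9.053.
k_N/k_P = (3.41×10^5/7.57×10^9)·exp(9.053) = 4.505×10^-5 × 8546 = 0.385.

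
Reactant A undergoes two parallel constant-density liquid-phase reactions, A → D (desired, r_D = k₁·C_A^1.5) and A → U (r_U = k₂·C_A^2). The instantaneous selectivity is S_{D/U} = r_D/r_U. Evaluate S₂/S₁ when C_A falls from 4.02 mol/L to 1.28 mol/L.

S_{D/U} = (k₁/k₂)·C_A^-0.5, so S₂/S₁ = (C_{A,2}/C_{A,1})^-0.5.
= (1.28/4.02)^(-0.5) = (0.3184)^(-0.5) = 1.77.
Selectivity toward D rises as C_A falls — low-concentration operation is favoured.

1.77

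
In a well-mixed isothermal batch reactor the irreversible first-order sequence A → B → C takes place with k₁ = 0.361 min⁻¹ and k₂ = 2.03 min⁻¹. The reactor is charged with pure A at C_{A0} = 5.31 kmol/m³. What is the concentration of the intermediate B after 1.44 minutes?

The intermediate concentration in a first-order A→B→C sequence is C_B = k₁C_{A0}(e^(−k₁t) − e^(−k₂t))/(k₂−k₁).
e^(−k₁t) = e^(−0.361×1.44) = e^(−0.5198) = 0.5946; e^(−k₂t) = e^(−2.923) = 0.05376.
C_B = 0.361×5.31/(2.03−0.361) × (0.5946−0.05376) = 1.149×0.5409 = 0.6212 kmol/m³.

0.621 kmol/m³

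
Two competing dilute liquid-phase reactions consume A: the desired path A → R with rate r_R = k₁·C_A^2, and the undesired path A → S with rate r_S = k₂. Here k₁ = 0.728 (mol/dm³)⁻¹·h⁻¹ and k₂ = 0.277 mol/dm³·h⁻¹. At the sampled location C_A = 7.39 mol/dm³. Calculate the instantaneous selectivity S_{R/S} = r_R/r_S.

S_{R/S} = r_R/r_S = (k₁·C_A^2)/(k₂) = (k₁/k₂)·C_A^2.
= (0.728×7.390^2) / (0.277) = 39.76/0.2770 = 144.
Since the desired path is higher order in A, keeping C_A high (PFR or concentrated feed) favours R.

144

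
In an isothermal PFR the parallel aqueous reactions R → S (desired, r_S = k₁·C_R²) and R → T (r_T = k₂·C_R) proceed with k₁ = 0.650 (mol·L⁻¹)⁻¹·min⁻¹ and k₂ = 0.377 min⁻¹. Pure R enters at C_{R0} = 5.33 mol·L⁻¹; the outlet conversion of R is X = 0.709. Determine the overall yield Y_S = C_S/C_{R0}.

C_R = C_{R0}(1−X) = 1.551 mol·L⁻¹.
Along a PFR/batch, dC_T/dC_R = −r_T/(r_S+r_T) = −k₂/(k₂+k₁·C_R).
Integrating from C_{R0} to C_R: C_T = (0.377/0.650)·ln[(0.377+0.650·5.33)/(0.377+0.650·1.55)] = 0.5800·ln(3.841/1.385) = 0.5916 mol·L⁻¹.
Then C_S = (C_{R0}−C_R) − C_T = 3.779 − 0.5916 = 3.187 mol·L⁻¹.
Y_S = C_S/C_{R0} = 3.187/5.33 = 0.598.

0.598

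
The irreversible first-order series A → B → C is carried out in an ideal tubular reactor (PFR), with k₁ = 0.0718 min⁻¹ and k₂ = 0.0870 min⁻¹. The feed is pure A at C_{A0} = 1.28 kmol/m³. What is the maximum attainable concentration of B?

0.426 kmol/m³

For a first-order series the maximum intermediate yield is C_{B,max}/C_{A0} = (k₁/k₂)^[k₂/(k₂−k₁)].
= (0.0718/0.0870)^(0.0870/(0.0870−0.0718)) = (0.8253)^(5.724) = 0.3332.
C_{B,max} = 0.3332×1.28 = 0.426 kmol/m³.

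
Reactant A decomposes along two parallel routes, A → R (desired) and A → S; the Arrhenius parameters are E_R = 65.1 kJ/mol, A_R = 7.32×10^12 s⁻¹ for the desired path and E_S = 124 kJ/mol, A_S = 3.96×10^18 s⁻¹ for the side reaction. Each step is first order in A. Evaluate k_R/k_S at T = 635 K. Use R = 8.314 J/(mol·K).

k_R/k_S = (A_R/A_S)·exp[−(E_R−E_S)/(RT)] = (A_R/A_S)·exp[(E_S−E_R)/(RT)].
(E_S−E_R)/(RT) = (124−65.1)×10³/(8.314×635) = 58900/5279 = 11.16.
k_R/k_S = (7.32×10^12/3.96×10^18)·exp(11.16) = 1.848×10^-6 × 70024 = 0.129.

0.129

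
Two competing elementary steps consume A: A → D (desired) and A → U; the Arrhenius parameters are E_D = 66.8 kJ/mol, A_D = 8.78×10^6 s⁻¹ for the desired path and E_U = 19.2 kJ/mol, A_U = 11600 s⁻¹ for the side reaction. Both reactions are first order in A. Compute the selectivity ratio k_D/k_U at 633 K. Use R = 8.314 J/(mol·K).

0.0893

With equal orders, S_{D/U} = k_D/k_U = (A_D/A_U)·exp[(E_U−E_D)/(RT)].
(E_U−E_D)/(RT) = (19.2−66.8)×10³/(8.314×633) = -47600/5263 = -9.045.
k_D/k_U = (8.78×10^6/11600)·exp(-9.045) = 756.9 × 1.180×10^-4 = 0.0893.
Since E_D > E_U, raising the temperature improves selectivity toward D.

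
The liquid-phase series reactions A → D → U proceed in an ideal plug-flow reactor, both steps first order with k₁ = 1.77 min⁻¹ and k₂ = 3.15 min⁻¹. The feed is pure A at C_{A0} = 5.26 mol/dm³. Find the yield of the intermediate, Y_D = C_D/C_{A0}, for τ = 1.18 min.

0.128

For first-order series with pure A initially, C_D(τ) = k₁C_{A0}/(k₂−k₁)·(e^(−k₁τ) − e^(−k₂τ)).
e^(−k₁τ) = e^(−1.77×1.18) = e^(−2.089) = 0.1239; e^(−k₂τ) = e^(−3.717) = 0.02431.
C_D = 1.77×5.26/(3.15−1.77) × (0.1239−0.02431) = 6.747×0.09955 = 0.6716 mol/dm³.
Y_D = C_D/C_{A0} = 0.6716/5.26 = 0.128.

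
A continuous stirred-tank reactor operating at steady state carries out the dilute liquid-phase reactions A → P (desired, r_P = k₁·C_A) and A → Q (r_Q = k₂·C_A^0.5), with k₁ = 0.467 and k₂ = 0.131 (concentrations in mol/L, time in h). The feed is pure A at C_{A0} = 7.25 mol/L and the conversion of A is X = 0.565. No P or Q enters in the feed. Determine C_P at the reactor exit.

3.54 mol/L

Exit C_A = C_{A0}(1−X) = 7.25×0.435 = 3.154 mol/L.
Rates in a CSTR are evaluated at the outlet concentration: r_P = 0.467×3.154 = 1.473, r_Q = 0.131×3.154^0.5 = 0.2326.
Fraction of consumed A going to P: r_P/(r_P+r_Q) = 0.8636.
C_P = 0.8636·C_{A0}·X = 0.8636×7.25×0.565 = 3.54 mol/L.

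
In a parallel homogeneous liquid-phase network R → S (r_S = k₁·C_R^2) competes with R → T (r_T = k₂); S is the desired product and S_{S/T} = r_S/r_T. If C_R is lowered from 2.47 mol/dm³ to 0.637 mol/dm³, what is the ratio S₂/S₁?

S_{S/T} = (k₁/k₂)·C_R^2, so S₂/S₁ = (C_{R,2}/C_{R,1})^2.
= (0.637/2.47)^2 = (0.2579)^2 = 0.0665.

0.0665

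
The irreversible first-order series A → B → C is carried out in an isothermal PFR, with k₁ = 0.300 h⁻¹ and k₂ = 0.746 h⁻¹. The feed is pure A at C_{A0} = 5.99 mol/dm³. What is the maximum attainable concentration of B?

At the optimum, C_{B,max}/C_{A0} = (k₁/k₂)^[k₂/(k₂−k₁)].
= (0.300/0.746)^(0.746/(0.746−0.300)) = (0.4021)^(1.673) = 0.2179.
C_{B,max} = 0.2179×5.99 = 1.31 mol/dm³.

1.31 mol/dm³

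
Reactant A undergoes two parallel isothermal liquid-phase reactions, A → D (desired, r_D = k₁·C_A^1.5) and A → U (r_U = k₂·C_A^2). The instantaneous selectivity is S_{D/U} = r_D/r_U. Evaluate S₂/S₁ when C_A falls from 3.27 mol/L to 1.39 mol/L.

1.53

S_{D/U} = (k₁/k₂)·C_A^-0.5, so S₂/S₁ = (C_{A,2}/C_{A,1})^-0.5.
= (1.39/3.27)^(-0.5) = (0.4251)^(-0.5) = 1.53.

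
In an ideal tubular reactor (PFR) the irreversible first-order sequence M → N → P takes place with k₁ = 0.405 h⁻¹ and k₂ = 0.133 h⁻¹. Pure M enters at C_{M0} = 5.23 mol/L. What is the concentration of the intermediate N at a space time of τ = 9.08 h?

The intermediate concentration in a first-order A→B→C sequence is C_N = k₁C_{M0}(e^(−k₁τ) − e^(−k₂τ))/(k₂−k₁).
e^(−k₁τ) = e^(−0.405×9.08) = e^(−3.677) = 0.02529; e^(−k₂τ) = e^(−1.208) = 0.2989.
C_N = 0.405×5.23/(0.133−0.405) × (0.02529−0.2989) = (-7.787)×(-0.2736) = 2.131 mol/L.

2.13 mol/L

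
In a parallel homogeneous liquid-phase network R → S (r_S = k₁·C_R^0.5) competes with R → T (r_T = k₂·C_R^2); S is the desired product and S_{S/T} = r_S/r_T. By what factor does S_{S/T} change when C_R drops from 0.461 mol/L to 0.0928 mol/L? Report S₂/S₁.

11.1

S_{S/T} = (k₁/k₂)·C_R^-1.5, so S₂/S₁ = (C_{R,2}/C_{R,1})^-1.5.
= (0.0928/0.461)^(-1.5) = (0.2013)^(-1.5) = 11.1.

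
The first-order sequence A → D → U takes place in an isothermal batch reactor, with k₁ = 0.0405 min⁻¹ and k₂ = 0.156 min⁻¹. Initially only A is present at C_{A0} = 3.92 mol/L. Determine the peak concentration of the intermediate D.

0.634 mol/L

For a first-order series the maximum intermediate yield is C_{D,max}/C_{A0} = (k₁/k₂)^[k₂/(k₂−k₁)].
= (0.0405/0.156)^(0.156/(0.156−0.0405)) = (0.2596)^(1.351) = 0.1618.
C_{D,max} = 0.1618×3.92 = 0.634 mol/L.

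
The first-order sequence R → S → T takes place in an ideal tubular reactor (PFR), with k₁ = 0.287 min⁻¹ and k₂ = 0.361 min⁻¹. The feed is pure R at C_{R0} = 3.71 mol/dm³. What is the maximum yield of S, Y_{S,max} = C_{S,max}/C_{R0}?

For a first-order series the maximum intermediate yield is C_{S,max}/C_{R0} = (k₁/k₂)^[k₂/(k₂−k₁)].
= (0.287/0.361)^(0.361/(0.361−0.287)) = (0.7950)^(4.878) = 0.3266.

0.327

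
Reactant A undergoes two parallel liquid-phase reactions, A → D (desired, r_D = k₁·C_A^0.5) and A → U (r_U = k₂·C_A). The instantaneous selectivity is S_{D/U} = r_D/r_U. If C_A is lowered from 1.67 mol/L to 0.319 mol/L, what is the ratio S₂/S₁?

S_{D/U} = (k₁/k₂)·C_A^-0.5, so S₂/S₁ = (C_{A,2}/C_{A,1})^-0.5.
= (0.319/1.67)^(-0.5) = (0.1910)^(-0.5) = 2.29.
Selectivity toward D rises as C_A falls — low-concentration operation is favoured.

2.29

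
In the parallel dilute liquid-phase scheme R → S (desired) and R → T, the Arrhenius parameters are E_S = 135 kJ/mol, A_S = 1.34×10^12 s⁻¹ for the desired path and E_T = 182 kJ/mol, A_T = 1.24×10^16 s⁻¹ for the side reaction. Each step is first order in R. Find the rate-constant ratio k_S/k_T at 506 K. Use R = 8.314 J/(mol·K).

7.69

With equal orders, S_{S/T} = k_S/k_T = (A_S/A_T)·exp[(E_T−E_S)/(RT)].
(E_T−E_S)/(RT) = (182−135)×10³/(8.314×506) = 47000/4207 = 11.17.
k_S/k_T = (1.34×10^12/1.24×10^16)·exp(11.17) = 1.081×10^-4 × 71123 = 7.69.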